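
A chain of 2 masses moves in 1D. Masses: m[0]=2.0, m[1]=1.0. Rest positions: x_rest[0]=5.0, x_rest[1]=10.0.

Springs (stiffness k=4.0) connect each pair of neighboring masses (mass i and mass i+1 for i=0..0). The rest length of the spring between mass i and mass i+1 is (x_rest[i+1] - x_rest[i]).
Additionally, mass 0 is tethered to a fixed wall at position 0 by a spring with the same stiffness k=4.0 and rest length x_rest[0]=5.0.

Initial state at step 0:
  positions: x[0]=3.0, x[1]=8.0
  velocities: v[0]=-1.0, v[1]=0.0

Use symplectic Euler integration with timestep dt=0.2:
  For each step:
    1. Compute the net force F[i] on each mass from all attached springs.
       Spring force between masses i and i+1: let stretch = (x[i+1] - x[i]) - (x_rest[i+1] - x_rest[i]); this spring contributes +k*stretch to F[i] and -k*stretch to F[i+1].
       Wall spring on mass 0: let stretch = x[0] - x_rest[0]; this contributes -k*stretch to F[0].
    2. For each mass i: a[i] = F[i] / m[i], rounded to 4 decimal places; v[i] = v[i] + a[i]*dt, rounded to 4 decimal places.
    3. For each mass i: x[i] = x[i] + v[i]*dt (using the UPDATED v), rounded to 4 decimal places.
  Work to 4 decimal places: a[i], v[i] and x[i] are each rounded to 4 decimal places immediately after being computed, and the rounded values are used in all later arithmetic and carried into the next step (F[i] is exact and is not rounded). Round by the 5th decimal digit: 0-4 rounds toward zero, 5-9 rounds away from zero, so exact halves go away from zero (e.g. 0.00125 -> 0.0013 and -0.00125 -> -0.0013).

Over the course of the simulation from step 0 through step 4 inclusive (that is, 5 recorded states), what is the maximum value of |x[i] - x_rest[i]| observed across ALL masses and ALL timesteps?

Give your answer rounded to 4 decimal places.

Answer: 2.0400

Derivation:
Step 0: x=[3.0000 8.0000] v=[-1.0000 0.0000]
Step 1: x=[2.9600 8.0000] v=[-0.2000 0.0000]
Step 2: x=[3.0864 7.9936] v=[0.6320 -0.0320]
Step 3: x=[3.3585 8.0020] v=[1.3603 0.0422]
Step 4: x=[3.7334 8.0675] v=[1.8743 0.3274]
Max displacement = 2.0400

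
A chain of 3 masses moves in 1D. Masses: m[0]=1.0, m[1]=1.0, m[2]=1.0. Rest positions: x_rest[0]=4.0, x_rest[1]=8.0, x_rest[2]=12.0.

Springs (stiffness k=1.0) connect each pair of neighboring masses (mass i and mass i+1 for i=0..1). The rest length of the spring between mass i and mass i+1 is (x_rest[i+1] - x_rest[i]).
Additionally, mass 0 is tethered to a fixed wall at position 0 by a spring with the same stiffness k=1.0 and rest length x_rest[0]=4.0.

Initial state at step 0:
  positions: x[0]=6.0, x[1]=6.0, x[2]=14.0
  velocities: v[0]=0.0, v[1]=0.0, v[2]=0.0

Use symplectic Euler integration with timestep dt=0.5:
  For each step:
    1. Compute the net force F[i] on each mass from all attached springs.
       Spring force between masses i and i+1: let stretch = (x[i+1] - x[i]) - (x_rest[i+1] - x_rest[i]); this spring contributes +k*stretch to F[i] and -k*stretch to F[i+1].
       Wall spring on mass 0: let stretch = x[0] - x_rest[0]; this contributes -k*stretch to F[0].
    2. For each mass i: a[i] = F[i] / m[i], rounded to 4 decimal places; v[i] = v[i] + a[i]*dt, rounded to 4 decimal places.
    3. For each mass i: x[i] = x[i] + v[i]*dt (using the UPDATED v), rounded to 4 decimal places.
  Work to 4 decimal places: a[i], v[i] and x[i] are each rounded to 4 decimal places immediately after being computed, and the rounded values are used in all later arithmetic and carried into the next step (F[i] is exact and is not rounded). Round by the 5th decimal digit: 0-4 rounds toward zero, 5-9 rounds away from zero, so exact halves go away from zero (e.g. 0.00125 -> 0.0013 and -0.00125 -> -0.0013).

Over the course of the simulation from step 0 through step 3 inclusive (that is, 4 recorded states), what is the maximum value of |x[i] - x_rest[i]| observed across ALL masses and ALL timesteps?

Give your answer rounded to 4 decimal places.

Step 0: x=[6.0000 6.0000 14.0000] v=[0.0000 0.0000 0.0000]
Step 1: x=[4.5000 8.0000 13.0000] v=[-3.0000 4.0000 -2.0000]
Step 2: x=[2.7500 10.3750 11.7500] v=[-3.5000 4.7500 -2.5000]
Step 3: x=[2.2188 11.1875 11.1563] v=[-1.0625 1.6250 -1.1875]
Max displacement = 3.1875

Answer: 3.1875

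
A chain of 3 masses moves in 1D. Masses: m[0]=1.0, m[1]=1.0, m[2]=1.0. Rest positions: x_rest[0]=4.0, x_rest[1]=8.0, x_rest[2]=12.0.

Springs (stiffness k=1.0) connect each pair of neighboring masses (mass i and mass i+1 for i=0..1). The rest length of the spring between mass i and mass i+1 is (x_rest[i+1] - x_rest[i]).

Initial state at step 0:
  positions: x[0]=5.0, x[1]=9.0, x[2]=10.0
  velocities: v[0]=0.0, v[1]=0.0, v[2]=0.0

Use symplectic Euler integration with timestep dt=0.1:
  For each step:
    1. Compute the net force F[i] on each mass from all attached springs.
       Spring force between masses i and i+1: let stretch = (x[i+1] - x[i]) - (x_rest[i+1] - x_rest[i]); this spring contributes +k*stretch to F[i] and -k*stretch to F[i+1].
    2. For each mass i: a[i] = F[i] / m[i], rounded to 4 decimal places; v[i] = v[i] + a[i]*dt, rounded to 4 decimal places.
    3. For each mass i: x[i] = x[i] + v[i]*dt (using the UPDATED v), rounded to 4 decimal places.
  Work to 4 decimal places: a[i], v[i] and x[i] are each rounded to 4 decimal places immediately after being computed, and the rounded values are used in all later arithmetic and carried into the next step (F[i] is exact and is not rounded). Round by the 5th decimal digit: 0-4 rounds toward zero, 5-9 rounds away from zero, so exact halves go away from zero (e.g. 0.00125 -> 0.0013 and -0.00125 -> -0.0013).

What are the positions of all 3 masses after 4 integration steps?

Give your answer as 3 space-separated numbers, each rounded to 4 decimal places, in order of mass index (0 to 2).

Step 0: x=[5.0000 9.0000 10.0000] v=[0.0000 0.0000 0.0000]
Step 1: x=[5.0000 8.9700 10.0300] v=[0.0000 -0.3000 0.3000]
Step 2: x=[4.9997 8.9109 10.0894] v=[-0.0030 -0.5910 0.5940]
Step 3: x=[4.9985 8.8245 10.1770] v=[-0.0119 -0.8643 0.8762]
Step 4: x=[4.9956 8.7133 10.2911] v=[-0.0293 -1.1117 1.1410]

Answer: 4.9956 8.7133 10.2911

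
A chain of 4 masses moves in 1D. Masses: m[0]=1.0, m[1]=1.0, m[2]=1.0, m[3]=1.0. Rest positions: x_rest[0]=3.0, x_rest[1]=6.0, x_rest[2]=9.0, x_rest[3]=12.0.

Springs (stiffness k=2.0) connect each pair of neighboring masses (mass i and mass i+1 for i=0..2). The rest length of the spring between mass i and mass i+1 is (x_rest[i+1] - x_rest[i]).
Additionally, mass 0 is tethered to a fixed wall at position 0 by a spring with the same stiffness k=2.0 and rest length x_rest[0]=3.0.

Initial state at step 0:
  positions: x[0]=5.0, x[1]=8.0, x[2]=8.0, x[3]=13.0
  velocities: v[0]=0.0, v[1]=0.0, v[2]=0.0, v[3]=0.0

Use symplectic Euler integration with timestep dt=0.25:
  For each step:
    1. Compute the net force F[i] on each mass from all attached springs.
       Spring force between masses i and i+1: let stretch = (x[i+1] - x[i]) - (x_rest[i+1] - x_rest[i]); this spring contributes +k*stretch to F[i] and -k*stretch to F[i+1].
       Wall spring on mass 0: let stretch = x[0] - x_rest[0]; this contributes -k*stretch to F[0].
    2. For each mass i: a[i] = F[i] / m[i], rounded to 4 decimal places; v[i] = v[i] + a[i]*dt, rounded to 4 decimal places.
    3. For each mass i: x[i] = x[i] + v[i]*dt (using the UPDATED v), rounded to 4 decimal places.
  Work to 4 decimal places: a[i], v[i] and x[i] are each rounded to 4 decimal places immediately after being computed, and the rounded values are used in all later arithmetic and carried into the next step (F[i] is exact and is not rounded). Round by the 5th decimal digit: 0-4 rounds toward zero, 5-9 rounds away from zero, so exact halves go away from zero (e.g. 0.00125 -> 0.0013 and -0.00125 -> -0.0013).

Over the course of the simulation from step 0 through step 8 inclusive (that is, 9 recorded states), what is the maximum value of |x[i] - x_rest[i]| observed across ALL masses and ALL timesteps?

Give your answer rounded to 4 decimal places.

Step 0: x=[5.0000 8.0000 8.0000 13.0000] v=[0.0000 0.0000 0.0000 0.0000]
Step 1: x=[4.7500 7.6250 8.6250 12.7500] v=[-1.0000 -1.5000 2.5000 -1.0000]
Step 2: x=[4.2656 7.0156 9.6406 12.3594] v=[-1.9375 -2.4375 4.0625 -1.5625]
Step 3: x=[3.5918 6.3906 10.6680 12.0039] v=[-2.6953 -2.5000 4.1094 -1.4219]
Step 4: x=[2.8189 5.9504 11.3277 11.8564] v=[-3.0918 -1.7607 2.6387 -0.5899]
Step 5: x=[2.0850 5.7910 11.3813 12.0179] v=[-2.9355 -0.6378 0.2144 0.6458]
Step 6: x=[1.5538 5.8671 10.8157 12.4748] v=[-2.1250 0.3044 -2.2625 1.8275]
Step 7: x=[1.3675 6.0226 9.8389 13.0993] v=[-0.7453 0.6221 -3.9073 2.4980]
Step 8: x=[1.5921 6.0733 8.7926 13.6913] v=[0.8985 0.2027 -4.1853 2.3678]
Max displacement = 2.3813

Answer: 2.3813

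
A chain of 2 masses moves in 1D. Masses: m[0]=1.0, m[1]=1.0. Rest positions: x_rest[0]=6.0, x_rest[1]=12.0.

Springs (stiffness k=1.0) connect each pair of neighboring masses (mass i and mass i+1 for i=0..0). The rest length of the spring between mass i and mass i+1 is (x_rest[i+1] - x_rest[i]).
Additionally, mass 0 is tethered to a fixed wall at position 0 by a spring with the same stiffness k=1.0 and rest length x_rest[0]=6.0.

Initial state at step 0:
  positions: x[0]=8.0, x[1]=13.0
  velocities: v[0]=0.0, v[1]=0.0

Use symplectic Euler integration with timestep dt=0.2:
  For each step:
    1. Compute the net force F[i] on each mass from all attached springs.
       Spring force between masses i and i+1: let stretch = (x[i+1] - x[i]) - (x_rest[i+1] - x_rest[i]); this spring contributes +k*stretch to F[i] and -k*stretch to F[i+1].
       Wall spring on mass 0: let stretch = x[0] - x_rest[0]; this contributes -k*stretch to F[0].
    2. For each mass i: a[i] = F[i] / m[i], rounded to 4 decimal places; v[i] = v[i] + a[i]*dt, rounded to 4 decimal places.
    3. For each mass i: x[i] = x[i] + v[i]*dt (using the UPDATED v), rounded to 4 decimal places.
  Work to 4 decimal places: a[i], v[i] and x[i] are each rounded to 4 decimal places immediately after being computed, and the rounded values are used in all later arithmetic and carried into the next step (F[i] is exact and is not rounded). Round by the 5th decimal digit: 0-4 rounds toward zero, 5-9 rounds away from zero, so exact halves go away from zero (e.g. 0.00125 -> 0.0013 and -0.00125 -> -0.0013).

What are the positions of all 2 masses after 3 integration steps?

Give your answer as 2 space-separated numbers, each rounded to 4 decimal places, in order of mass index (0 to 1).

Answer: 7.3348 13.2087

Derivation:
Step 0: x=[8.0000 13.0000] v=[0.0000 0.0000]
Step 1: x=[7.8800 13.0400] v=[-0.6000 0.2000]
Step 2: x=[7.6512 13.1136] v=[-1.1440 0.3680]
Step 3: x=[7.3348 13.2087] v=[-1.5818 0.4755]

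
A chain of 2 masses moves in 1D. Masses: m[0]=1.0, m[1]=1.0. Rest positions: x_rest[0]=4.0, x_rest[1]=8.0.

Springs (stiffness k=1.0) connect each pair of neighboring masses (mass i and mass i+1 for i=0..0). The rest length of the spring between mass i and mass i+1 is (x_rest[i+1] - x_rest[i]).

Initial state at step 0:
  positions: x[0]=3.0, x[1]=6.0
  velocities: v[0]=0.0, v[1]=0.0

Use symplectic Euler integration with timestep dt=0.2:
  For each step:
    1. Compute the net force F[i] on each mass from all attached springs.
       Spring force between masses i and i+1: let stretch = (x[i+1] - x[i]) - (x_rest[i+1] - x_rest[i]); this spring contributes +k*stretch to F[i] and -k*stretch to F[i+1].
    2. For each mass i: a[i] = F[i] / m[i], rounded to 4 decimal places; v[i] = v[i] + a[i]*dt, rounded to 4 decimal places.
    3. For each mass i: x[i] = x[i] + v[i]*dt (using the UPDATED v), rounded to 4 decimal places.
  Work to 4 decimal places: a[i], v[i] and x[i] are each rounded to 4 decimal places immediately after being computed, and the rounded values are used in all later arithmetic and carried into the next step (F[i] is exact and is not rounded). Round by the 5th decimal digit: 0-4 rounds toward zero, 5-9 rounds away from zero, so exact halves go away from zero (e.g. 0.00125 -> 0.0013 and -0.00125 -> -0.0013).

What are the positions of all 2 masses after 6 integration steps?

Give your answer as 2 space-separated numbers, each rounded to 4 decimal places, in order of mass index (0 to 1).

Answer: 2.3634 6.6366

Derivation:
Step 0: x=[3.0000 6.0000] v=[0.0000 0.0000]
Step 1: x=[2.9600 6.0400] v=[-0.2000 0.2000]
Step 2: x=[2.8832 6.1168] v=[-0.3840 0.3840]
Step 3: x=[2.7757 6.2243] v=[-0.5373 0.5373]
Step 4: x=[2.6462 6.3538] v=[-0.6476 0.6476]
Step 5: x=[2.5050 6.4950] v=[-0.7061 0.7061]
Step 6: x=[2.3634 6.6366] v=[-0.7081 0.7081]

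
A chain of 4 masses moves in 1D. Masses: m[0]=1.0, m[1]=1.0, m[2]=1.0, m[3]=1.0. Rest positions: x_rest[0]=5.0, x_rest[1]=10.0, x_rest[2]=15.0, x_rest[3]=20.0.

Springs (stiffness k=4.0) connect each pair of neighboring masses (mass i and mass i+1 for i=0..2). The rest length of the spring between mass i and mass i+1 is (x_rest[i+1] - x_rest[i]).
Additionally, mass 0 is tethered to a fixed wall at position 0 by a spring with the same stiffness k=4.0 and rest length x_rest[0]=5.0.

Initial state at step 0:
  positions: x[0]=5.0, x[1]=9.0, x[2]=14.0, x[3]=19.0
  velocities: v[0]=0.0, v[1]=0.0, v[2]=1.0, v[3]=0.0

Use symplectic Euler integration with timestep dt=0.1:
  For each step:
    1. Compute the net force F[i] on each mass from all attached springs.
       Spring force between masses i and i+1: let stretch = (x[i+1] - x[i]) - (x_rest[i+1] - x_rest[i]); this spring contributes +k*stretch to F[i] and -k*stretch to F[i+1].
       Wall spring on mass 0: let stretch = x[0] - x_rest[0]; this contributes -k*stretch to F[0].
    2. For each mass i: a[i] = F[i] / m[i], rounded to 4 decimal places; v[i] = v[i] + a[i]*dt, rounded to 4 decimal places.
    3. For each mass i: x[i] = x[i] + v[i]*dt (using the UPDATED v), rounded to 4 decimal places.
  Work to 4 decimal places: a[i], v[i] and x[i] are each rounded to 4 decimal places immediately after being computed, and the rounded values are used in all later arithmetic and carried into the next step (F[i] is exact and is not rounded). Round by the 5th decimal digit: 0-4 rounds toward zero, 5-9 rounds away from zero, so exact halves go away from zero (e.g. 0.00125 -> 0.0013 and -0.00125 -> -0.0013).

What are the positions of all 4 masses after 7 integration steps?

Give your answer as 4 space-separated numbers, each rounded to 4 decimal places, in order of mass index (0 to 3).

Step 0: x=[5.0000 9.0000 14.0000 19.0000] v=[0.0000 0.0000 1.0000 0.0000]
Step 1: x=[4.9600 9.0400 14.1000 19.0000] v=[-0.4000 0.4000 1.0000 0.0000]
Step 2: x=[4.8848 9.1192 14.1936 19.0040] v=[-0.7520 0.7920 0.9360 0.0400]
Step 3: x=[4.7836 9.2320 14.2766 19.0156] v=[-1.0122 1.1280 0.8304 0.1158]
Step 4: x=[4.6690 9.3687 14.3474 19.0376] v=[-1.1463 1.3665 0.7082 0.2202]
Step 5: x=[4.5556 9.5165 14.4067 19.0720] v=[-1.1340 1.4781 0.5928 0.3441]
Step 6: x=[4.4584 9.6615 14.4570 19.1198] v=[-0.9719 1.4498 0.5028 0.4780]
Step 7: x=[4.3910 9.7902 14.5020 19.1811] v=[-0.6740 1.2868 0.4497 0.6129]

Answer: 4.3910 9.7902 14.5020 19.1811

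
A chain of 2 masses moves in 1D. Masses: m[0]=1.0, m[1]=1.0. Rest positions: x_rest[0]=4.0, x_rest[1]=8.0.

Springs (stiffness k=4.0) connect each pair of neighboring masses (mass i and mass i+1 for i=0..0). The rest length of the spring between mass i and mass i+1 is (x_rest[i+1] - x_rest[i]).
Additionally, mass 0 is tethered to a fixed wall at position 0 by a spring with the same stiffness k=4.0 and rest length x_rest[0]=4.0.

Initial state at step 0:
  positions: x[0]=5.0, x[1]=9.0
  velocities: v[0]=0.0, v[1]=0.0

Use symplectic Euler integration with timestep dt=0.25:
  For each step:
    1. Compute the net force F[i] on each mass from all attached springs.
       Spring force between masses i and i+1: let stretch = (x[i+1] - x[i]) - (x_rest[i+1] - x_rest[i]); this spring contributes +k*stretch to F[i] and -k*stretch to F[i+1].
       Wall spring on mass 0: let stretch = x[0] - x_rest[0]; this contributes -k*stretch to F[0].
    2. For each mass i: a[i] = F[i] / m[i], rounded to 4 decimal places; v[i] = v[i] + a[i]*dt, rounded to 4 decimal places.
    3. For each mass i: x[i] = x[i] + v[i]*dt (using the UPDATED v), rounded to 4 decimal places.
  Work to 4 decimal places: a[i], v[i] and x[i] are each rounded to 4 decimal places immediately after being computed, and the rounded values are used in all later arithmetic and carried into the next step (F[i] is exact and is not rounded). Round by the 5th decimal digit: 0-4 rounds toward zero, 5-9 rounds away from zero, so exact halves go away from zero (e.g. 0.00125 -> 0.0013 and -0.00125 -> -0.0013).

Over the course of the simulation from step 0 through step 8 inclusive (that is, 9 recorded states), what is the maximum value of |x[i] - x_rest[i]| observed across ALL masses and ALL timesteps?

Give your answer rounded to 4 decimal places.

Answer: 1.1681

Derivation:
Step 0: x=[5.0000 9.0000] v=[0.0000 0.0000]
Step 1: x=[4.7500 9.0000] v=[-1.0000 0.0000]
Step 2: x=[4.3750 8.9375] v=[-1.5000 -0.2500]
Step 3: x=[4.0469 8.7344] v=[-1.3125 -0.8125]
Step 4: x=[3.8789 8.3594] v=[-0.6719 -1.5000]
Step 5: x=[3.8613 7.8643] v=[-0.0703 -1.9805]
Step 6: x=[3.8792 7.3684] v=[0.0714 -1.9835]
Step 7: x=[3.7996 7.0002] v=[-0.3186 -1.4727]
Step 8: x=[3.5702 6.8319] v=[-0.9176 -0.6733]
Max displacement = 1.1681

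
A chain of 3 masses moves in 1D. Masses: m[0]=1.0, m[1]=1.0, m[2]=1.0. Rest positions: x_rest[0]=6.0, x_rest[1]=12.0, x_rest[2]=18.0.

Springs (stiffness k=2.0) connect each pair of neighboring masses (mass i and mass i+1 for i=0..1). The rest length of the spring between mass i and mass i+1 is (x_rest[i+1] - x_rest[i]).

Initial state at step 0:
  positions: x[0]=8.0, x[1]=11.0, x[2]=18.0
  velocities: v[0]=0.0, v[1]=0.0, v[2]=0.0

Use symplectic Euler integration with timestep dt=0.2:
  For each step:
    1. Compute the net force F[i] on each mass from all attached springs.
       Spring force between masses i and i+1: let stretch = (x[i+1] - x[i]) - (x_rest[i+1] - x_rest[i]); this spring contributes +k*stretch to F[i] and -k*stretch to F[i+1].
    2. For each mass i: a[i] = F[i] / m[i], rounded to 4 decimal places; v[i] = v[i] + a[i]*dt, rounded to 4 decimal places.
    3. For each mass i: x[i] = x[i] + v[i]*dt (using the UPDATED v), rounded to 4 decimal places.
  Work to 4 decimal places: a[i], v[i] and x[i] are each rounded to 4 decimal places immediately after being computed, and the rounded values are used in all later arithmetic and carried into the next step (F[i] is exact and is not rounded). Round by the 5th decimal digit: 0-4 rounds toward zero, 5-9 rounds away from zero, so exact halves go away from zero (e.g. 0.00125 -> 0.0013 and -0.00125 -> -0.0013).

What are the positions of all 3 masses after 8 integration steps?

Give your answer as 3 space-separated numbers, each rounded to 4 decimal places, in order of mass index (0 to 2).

Answer: 5.2472 12.9993 18.7536

Derivation:
Step 0: x=[8.0000 11.0000 18.0000] v=[0.0000 0.0000 0.0000]
Step 1: x=[7.7600 11.3200 17.9200] v=[-1.2000 1.6000 -0.4000]
Step 2: x=[7.3248 11.8832 17.7920] v=[-2.1760 2.8160 -0.6400]
Step 3: x=[6.7743 12.5544 17.6713] v=[-2.7526 3.3562 -0.6035]
Step 4: x=[6.2062 13.1726 17.6212] v=[-2.8406 3.0909 -0.2503]
Step 5: x=[5.7154 13.5894 17.6953] v=[-2.4540 2.0838 0.3703]
Step 6: x=[5.3745 13.7047 17.9209] v=[-1.7044 0.5766 1.1279]
Step 7: x=[5.2200 13.4909 18.2892] v=[-0.7723 -1.0690 1.8414]
Step 8: x=[5.2472 12.9993 18.7536] v=[0.1361 -2.4580 2.3221]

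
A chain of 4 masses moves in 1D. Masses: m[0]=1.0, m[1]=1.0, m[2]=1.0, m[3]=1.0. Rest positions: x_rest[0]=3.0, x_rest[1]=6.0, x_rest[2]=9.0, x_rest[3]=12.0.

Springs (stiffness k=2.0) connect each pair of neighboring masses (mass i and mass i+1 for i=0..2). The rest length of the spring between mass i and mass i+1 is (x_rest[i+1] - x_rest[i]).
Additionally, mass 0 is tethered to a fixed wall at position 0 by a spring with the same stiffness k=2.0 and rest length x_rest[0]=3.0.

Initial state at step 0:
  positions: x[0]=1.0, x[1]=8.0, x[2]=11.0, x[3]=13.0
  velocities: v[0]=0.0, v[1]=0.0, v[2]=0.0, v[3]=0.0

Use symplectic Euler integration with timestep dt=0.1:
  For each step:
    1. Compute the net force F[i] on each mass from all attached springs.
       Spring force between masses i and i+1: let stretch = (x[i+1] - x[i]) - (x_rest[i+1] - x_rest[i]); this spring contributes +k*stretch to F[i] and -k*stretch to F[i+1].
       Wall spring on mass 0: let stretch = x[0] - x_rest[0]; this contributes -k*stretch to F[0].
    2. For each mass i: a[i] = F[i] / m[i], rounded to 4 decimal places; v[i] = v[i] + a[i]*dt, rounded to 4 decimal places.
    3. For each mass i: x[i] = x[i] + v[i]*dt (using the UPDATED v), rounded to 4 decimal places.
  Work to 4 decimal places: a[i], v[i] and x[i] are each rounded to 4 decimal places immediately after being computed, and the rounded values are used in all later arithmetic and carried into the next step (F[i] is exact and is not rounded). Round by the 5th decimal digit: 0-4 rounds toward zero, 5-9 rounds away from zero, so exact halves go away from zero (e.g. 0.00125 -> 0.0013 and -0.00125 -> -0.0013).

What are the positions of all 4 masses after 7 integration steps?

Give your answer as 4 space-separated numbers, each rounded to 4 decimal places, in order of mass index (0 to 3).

Step 0: x=[1.0000 8.0000 11.0000 13.0000] v=[0.0000 0.0000 0.0000 0.0000]
Step 1: x=[1.1200 7.9200 10.9800 13.0200] v=[1.2000 -0.8000 -0.2000 0.2000]
Step 2: x=[1.3536 7.7652 10.9396 13.0592] v=[2.3360 -1.5480 -0.4040 0.3920]
Step 3: x=[1.6884 7.5457 10.8781 13.1160] v=[3.3476 -2.1954 -0.6150 0.5681]
Step 4: x=[2.1065 7.2757 10.7947 13.1881] v=[4.1814 -2.7004 -0.8339 0.7205]
Step 5: x=[2.5859 6.9727 10.6888 13.2723] v=[4.7939 -3.0304 -1.0590 0.8418]
Step 6: x=[3.1013 6.6563 10.5603 13.3648] v=[5.1541 -3.1645 -1.2855 0.9251]
Step 7: x=[3.6258 6.3468 10.4098 13.4612] v=[5.2448 -3.0947 -1.5054 0.9642]

Answer: 3.6258 6.3468 10.4098 13.4612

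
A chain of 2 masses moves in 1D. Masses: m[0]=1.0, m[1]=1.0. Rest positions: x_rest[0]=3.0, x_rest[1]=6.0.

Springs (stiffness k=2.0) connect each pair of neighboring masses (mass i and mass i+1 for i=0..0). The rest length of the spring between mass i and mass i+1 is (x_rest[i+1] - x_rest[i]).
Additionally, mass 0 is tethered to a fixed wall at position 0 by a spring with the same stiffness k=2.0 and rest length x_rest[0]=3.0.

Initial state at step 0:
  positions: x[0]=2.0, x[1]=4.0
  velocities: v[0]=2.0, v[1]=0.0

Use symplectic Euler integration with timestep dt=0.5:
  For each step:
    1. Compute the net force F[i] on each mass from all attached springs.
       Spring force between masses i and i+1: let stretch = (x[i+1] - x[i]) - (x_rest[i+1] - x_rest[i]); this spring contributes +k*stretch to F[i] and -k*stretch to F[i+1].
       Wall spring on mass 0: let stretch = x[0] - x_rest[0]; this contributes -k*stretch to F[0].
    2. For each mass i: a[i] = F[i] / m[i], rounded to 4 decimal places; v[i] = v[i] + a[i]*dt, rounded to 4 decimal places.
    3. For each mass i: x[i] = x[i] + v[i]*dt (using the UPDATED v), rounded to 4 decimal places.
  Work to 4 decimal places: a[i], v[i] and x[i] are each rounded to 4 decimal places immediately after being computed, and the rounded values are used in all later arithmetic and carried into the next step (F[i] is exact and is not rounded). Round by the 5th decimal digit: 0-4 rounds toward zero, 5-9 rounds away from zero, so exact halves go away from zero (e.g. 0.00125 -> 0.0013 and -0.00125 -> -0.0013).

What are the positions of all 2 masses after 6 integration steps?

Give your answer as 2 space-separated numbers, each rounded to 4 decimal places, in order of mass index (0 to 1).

Step 0: x=[2.0000 4.0000] v=[2.0000 0.0000]
Step 1: x=[3.0000 4.5000] v=[2.0000 1.0000]
Step 2: x=[3.2500 5.7500] v=[0.5000 2.5000]
Step 3: x=[3.1250 7.2500] v=[-0.2500 3.0000]
Step 4: x=[3.5000 8.1875] v=[0.7500 1.8750]
Step 5: x=[4.4688 8.2813] v=[1.9375 0.1875]
Step 6: x=[5.1094 7.9688] v=[1.2812 -0.6250]

Answer: 5.1094 7.9688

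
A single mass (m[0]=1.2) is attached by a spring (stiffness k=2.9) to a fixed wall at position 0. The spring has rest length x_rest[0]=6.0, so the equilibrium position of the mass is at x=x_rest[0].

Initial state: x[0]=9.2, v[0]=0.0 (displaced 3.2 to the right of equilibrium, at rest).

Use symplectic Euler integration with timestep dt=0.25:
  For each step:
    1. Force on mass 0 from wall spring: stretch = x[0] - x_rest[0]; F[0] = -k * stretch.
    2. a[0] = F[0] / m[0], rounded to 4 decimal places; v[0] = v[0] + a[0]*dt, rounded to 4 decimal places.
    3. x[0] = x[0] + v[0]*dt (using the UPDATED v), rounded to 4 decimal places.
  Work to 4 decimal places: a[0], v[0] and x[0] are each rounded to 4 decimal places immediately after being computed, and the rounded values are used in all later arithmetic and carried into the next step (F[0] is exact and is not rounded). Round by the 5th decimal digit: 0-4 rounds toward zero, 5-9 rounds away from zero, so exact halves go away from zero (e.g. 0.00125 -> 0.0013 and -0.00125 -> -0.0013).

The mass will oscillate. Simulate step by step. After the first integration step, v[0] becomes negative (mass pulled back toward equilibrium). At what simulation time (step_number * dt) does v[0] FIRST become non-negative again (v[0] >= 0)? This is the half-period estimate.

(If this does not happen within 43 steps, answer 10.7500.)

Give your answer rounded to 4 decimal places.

Answer: 2.2500

Derivation:
Step 0: x=[9.2000] v=[0.0000]
Step 1: x=[8.7167] v=[-1.9333]
Step 2: x=[7.8230] v=[-3.5747]
Step 3: x=[6.6540] v=[-4.6761]
Step 4: x=[5.3862] v=[-5.0712]
Step 5: x=[4.2111] v=[-4.7004]
Step 6: x=[3.3062] v=[-3.6196]
Step 7: x=[2.8082] v=[-1.9921]
Step 8: x=[2.7923] v=[-0.0637]
Step 9: x=[3.2609] v=[1.8743]
First v>=0 after going negative at step 9, time=2.2500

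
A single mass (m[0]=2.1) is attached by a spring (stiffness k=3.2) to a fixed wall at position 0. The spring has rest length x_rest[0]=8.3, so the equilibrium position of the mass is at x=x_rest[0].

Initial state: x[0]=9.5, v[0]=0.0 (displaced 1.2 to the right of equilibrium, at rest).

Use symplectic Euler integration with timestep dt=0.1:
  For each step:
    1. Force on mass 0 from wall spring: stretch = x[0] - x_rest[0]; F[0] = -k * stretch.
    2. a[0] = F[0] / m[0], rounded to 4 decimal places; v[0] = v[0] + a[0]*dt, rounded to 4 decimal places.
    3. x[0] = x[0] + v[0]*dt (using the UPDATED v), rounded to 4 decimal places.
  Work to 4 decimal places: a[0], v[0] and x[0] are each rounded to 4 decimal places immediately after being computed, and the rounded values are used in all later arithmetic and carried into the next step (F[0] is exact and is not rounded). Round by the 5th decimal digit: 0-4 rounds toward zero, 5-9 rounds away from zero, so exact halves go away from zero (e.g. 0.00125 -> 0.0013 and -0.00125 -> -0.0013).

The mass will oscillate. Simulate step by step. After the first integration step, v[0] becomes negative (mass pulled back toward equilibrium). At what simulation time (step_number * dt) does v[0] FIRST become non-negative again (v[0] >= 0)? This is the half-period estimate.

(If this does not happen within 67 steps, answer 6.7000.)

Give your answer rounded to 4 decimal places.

Answer: 2.6000

Derivation:
Step 0: x=[9.5000] v=[0.0000]
Step 1: x=[9.4817] v=[-0.1829]
Step 2: x=[9.4454] v=[-0.3630]
Step 3: x=[9.3917] v=[-0.5375]
Step 4: x=[9.3213] v=[-0.7039]
Step 5: x=[9.2354] v=[-0.8595]
Step 6: x=[9.1352] v=[-1.0020]
Step 7: x=[9.0223] v=[-1.1293]
Step 8: x=[8.8984] v=[-1.2394]
Step 9: x=[8.7653] v=[-1.3306]
Step 10: x=[8.6252] v=[-1.4015]
Step 11: x=[8.4801] v=[-1.4511]
Step 12: x=[8.3323] v=[-1.4785]
Step 13: x=[8.1840] v=[-1.4834]
Step 14: x=[8.0374] v=[-1.4657]
Step 15: x=[7.8948] v=[-1.4257]
Step 16: x=[7.7584] v=[-1.3640]
Step 17: x=[7.6303] v=[-1.2815]
Step 18: x=[7.5124] v=[-1.1795]
Step 19: x=[7.4065] v=[-1.0595]
Step 20: x=[7.3142] v=[-0.9234]
Step 21: x=[7.2369] v=[-0.7732]
Step 22: x=[7.1758] v=[-0.6112]
Step 23: x=[7.1318] v=[-0.4399]
Step 24: x=[7.1056] v=[-0.2619]
Step 25: x=[7.0976] v=[-0.0799]
Step 26: x=[7.1079] v=[0.1033]
First v>=0 after going negative at step 26, time=2.6000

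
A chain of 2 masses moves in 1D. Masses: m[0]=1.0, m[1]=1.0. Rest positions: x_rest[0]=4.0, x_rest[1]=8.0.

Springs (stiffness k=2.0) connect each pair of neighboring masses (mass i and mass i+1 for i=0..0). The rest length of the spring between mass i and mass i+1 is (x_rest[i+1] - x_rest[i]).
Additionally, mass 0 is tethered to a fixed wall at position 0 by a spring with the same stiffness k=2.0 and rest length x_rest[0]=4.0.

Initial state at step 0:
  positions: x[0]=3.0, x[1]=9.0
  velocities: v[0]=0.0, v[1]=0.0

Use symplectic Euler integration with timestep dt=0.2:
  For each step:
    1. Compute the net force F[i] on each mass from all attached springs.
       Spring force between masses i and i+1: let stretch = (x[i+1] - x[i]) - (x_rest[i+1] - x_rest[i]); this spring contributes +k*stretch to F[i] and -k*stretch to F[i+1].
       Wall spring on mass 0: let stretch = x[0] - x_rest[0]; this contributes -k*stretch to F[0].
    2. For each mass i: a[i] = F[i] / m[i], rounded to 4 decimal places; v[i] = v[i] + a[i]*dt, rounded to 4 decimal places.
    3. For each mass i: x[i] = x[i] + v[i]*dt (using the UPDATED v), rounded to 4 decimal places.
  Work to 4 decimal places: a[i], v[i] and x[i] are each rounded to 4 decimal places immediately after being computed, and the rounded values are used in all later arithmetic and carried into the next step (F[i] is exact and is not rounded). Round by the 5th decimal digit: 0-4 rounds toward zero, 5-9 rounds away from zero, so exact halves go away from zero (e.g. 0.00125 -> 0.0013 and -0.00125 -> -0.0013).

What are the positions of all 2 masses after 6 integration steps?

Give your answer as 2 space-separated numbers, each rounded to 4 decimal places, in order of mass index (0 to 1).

Step 0: x=[3.0000 9.0000] v=[0.0000 0.0000]
Step 1: x=[3.2400 8.8400] v=[1.2000 -0.8000]
Step 2: x=[3.6688 8.5520] v=[2.1440 -1.4400]
Step 3: x=[4.1948 8.1933] v=[2.6298 -1.7933]
Step 4: x=[4.7051 7.8348] v=[2.5513 -1.7927]
Step 5: x=[5.0893 7.5459] v=[1.9211 -1.4446]
Step 6: x=[5.2629 7.3805] v=[0.8680 -0.8272]

Answer: 5.2629 7.3805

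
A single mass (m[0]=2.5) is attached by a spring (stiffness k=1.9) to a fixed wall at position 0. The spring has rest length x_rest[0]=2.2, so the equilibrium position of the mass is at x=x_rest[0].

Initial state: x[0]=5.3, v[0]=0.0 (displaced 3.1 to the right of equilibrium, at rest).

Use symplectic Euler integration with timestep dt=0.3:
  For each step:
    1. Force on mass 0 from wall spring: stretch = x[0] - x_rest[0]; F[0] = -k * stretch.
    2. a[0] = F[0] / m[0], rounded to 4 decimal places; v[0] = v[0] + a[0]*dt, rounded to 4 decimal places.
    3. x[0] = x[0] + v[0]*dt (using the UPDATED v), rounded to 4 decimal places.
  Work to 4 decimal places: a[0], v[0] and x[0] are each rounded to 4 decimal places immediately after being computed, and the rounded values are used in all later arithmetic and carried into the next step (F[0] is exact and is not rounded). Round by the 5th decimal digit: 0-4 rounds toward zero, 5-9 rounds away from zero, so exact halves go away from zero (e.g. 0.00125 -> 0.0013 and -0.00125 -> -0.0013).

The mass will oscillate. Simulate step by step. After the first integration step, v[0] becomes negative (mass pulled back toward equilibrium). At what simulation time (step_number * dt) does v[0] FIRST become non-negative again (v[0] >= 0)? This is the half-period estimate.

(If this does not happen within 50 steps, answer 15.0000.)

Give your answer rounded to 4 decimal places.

Answer: 3.6000

Derivation:
Step 0: x=[5.3000] v=[0.0000]
Step 1: x=[5.0880] v=[-0.7068]
Step 2: x=[4.6784] v=[-1.3653]
Step 3: x=[4.0993] v=[-1.9304]
Step 4: x=[3.3903] v=[-2.3635]
Step 5: x=[2.5998] v=[-2.6349]
Step 6: x=[1.7820] v=[-2.7260]
Step 7: x=[0.9928] v=[-2.6307]
Step 8: x=[0.2862] v=[-2.3555]
Step 9: x=[-0.2896] v=[-1.9192]
Step 10: x=[-0.6951] v=[-1.3516]
Step 11: x=[-0.9026] v=[-0.6915]
Step 12: x=[-0.8978] v=[0.0159]
First v>=0 after going negative at step 12, time=3.6000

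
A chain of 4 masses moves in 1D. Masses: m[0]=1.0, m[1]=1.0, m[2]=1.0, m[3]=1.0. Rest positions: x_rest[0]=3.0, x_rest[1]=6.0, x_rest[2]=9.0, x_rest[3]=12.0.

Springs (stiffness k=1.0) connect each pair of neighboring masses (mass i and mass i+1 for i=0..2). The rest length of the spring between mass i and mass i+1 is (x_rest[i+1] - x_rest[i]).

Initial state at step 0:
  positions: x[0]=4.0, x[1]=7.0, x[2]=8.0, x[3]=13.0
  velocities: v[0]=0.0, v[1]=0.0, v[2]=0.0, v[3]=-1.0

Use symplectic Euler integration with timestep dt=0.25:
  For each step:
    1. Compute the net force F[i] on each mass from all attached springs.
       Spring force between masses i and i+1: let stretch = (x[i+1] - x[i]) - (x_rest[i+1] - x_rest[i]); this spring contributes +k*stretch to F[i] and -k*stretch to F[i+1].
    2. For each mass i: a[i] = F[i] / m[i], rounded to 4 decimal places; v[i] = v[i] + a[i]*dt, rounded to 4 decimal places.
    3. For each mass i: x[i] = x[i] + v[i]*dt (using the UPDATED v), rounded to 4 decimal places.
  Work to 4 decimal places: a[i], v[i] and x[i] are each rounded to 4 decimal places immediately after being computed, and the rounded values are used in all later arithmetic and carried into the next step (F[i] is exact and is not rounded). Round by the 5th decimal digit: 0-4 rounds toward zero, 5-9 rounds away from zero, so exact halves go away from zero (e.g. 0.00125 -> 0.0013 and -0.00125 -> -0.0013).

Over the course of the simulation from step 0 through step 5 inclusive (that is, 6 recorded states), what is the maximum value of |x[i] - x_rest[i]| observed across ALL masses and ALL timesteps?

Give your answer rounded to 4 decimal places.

Step 0: x=[4.0000 7.0000 8.0000 13.0000] v=[0.0000 0.0000 0.0000 -1.0000]
Step 1: x=[4.0000 6.8750 8.2500 12.6250] v=[0.0000 -0.5000 1.0000 -1.5000]
Step 2: x=[3.9922 6.6563 8.6875 12.1641] v=[-0.0313 -0.8750 1.7500 -1.8438]
Step 3: x=[3.9634 6.3980 9.2154 11.6734] v=[-0.1153 -1.0332 2.1114 -1.9630]
Step 4: x=[3.8992 6.1636 9.7208 11.2165] v=[-0.2567 -0.9375 2.0216 -1.8275]
Step 5: x=[3.7891 6.0100 10.0974 10.8537] v=[-0.4406 -0.6143 1.5062 -1.4514]
Max displacement = 1.1463

Answer: 1.1463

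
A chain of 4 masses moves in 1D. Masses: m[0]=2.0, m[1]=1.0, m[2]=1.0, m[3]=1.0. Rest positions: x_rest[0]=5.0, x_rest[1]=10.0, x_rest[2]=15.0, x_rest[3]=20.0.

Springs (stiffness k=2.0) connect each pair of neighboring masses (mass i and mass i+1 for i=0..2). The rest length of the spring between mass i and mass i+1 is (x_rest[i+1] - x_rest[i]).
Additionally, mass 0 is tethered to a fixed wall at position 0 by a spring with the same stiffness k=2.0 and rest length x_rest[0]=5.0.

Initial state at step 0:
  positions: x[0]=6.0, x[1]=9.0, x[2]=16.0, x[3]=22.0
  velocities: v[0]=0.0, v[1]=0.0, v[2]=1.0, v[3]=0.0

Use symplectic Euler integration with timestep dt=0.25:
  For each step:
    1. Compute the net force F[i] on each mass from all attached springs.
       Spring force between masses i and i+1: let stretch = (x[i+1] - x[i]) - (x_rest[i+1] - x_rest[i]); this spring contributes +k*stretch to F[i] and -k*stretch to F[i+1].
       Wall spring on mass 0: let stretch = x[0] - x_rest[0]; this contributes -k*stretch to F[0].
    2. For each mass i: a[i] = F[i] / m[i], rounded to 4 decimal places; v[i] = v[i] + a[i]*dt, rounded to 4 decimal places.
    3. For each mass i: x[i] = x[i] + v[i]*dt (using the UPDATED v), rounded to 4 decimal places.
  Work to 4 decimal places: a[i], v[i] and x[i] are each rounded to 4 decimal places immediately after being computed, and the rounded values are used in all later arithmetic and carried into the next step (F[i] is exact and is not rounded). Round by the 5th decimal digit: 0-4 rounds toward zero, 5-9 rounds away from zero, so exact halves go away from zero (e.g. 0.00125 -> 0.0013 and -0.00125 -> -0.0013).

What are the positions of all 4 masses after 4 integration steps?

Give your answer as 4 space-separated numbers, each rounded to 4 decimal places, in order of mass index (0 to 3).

Answer: 4.8419 12.1467 16.1664 21.0587

Derivation:
Step 0: x=[6.0000 9.0000 16.0000 22.0000] v=[0.0000 0.0000 1.0000 0.0000]
Step 1: x=[5.8125 9.5000 16.1250 21.8750] v=[-0.7500 2.0000 0.5000 -0.5000]
Step 2: x=[5.4922 10.3672 16.1406 21.6563] v=[-1.2813 3.4688 0.0625 -0.8750]
Step 3: x=[5.1333 11.3467 16.1240 21.3731] v=[-1.4356 3.9180 -0.0664 -1.1329]
Step 4: x=[4.8419 12.1467 16.1664 21.0587] v=[-1.1656 3.2000 0.1695 -1.2575]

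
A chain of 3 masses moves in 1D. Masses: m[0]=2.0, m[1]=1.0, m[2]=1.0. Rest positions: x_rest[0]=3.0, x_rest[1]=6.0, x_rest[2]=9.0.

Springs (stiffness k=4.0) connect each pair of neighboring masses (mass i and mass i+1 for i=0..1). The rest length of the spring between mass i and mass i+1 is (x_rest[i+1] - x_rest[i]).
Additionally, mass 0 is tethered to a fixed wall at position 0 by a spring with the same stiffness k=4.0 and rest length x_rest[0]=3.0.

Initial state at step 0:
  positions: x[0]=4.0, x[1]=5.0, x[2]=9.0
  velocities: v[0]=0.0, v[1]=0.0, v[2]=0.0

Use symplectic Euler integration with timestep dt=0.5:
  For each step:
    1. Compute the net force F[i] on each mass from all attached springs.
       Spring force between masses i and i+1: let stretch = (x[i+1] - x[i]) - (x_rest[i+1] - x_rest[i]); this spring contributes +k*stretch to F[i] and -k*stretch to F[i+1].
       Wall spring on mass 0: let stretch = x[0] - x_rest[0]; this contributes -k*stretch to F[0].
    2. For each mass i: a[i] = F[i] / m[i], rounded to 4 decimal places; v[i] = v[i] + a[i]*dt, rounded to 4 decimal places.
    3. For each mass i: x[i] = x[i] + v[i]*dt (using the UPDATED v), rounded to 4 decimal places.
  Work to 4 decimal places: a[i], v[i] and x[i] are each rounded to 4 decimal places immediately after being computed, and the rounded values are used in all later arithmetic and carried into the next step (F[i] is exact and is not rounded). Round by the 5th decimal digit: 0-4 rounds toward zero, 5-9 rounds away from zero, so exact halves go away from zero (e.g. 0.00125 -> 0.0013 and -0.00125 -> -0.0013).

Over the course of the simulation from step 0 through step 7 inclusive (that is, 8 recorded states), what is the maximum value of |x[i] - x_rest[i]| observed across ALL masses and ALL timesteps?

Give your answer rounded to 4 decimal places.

Step 0: x=[4.0000 5.0000 9.0000] v=[0.0000 0.0000 0.0000]
Step 1: x=[2.5000 8.0000 8.0000] v=[-3.0000 6.0000 -2.0000]
Step 2: x=[2.5000 5.5000 10.0000] v=[0.0000 -5.0000 4.0000]
Step 3: x=[2.7500 4.5000 10.5000] v=[0.5000 -2.0000 1.0000]
Step 4: x=[2.5000 7.7500 8.0000] v=[-0.5000 6.5000 -5.0000]
Step 5: x=[3.6250 6.0000 8.2500] v=[2.2500 -3.5000 0.5000]
Step 6: x=[4.1250 4.1250 9.2500] v=[1.0000 -3.7500 2.0000]
Step 7: x=[2.5625 7.3750 8.1250] v=[-3.1250 6.5000 -2.2500]
Max displacement = 2.0000

Answer: 2.0000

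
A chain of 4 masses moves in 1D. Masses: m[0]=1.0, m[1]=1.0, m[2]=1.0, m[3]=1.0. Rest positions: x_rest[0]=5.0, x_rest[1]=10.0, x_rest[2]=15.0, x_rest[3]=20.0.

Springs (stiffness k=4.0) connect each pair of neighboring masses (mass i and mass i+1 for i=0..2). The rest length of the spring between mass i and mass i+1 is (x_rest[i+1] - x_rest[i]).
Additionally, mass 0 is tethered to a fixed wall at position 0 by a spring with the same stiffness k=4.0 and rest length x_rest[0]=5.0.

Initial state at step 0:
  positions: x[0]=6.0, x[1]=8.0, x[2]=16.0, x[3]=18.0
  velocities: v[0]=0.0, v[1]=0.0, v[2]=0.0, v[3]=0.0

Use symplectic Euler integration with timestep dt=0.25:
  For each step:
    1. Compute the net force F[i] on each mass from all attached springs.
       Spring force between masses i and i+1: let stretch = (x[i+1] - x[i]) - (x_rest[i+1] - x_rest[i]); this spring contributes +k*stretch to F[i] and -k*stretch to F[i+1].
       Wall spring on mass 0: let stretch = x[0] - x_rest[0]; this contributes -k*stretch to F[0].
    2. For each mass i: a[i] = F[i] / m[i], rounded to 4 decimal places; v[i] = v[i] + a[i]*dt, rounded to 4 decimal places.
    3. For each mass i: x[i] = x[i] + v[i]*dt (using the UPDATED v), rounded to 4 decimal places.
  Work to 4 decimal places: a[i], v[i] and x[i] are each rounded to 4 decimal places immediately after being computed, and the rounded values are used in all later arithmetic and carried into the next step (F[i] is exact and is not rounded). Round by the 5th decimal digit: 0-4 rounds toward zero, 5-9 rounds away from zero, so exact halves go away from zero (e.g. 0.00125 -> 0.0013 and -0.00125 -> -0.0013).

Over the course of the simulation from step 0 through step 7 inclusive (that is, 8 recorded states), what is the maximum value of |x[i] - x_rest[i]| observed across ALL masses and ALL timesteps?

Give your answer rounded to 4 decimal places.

Answer: 2.6183

Derivation:
Step 0: x=[6.0000 8.0000 16.0000 18.0000] v=[0.0000 0.0000 0.0000 0.0000]
Step 1: x=[5.0000 9.5000 14.5000 18.7500] v=[-4.0000 6.0000 -6.0000 3.0000]
Step 2: x=[3.8750 11.1250 12.8125 19.6875] v=[-4.5000 6.5000 -6.7500 3.7500]
Step 3: x=[3.5938 11.3594 12.4219 20.1563] v=[-1.1250 0.9375 -1.5625 1.8750]
Step 4: x=[4.3555 9.9180 13.6993 19.9415] v=[3.0468 -5.7656 5.1094 -0.8594]
Step 5: x=[5.4190 8.0313 15.5919 19.4161] v=[4.2538 -7.5468 7.5703 -2.1016]
Step 6: x=[5.7808 7.3817 16.5504 19.1847] v=[1.4471 -2.5985 3.8339 -0.9258]
Step 7: x=[5.0976 8.6240 15.8753 19.5447] v=[-2.7328 4.9693 -2.7005 1.4399]
Max displacement = 2.6183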